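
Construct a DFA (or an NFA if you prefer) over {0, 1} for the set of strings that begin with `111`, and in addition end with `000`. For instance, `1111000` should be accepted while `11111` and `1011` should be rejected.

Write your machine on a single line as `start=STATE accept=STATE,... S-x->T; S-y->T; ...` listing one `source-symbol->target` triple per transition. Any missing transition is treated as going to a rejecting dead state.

Run two small machines in parallel and take their product. One (5 states) tracks whether the input so far still matches the prefix `111`; the other (4 states) tracks how much of the suffix `000` has currently been matched. Each combined state is a pair, one component from each; accept when both components accept.
An 11-state machine:
          0    1  
>  q0     q1   q2 
   q1     q3   q4 
   q2     q1   q5 
   q3     q6   q4 
   q4     q1   q4 
   q5     q1   q7 
   q6     q6   q4 
   q7     q8   q7 
   q8     q9   q7 
   q9    q10   q7 
 * q10   q10   q7 
(> = start, * = accepting)

start=q0; accept=q10; q0-0->q1; q0-1->q2; q1-0->q3; q1-1->q4; q2-0->q1; q2-1->q5; q3-0->q6; q3-1->q4; q4-0->q1; q4-1->q4; q5-0->q1; q5-1->q7; q6-0->q6; q6-1->q4; q7-0->q8; q7-1->q7; q8-0->q9; q8-1->q7; q9-0->q10; q9-1->q7; q10-0->q10; q10-1->q7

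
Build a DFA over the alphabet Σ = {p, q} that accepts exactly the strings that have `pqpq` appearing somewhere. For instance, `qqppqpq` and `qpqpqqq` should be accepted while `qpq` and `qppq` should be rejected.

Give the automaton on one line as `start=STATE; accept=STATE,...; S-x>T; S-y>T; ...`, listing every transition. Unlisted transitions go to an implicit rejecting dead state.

start=A; accept=E; A-p>B; A-q>A; B-p>B; B-q>C; C-p>D; C-q>A; D-p>B; D-q>E; E-p>E; E-q>E

States A..D record the length of the longest prefix of `pqpq` that matches the current input suffix. Reaching E means `pqpq` has been seen, and we stay there forever. Accept from E.
5 states suffice.
       p  q 
>  A   B  A 
   B   B  C 
   C   D  A 
   D   B  E 
 * E   E  E 
(> = start, * = accepting)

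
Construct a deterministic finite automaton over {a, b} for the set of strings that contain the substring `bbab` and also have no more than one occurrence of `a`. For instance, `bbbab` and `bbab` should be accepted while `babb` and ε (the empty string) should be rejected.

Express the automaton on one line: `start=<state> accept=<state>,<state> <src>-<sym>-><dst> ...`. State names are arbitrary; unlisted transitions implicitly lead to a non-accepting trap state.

start=s0 accept=s5 s0-a->s1 s0-b->s2 s1-a->s1 s1-b->s1 s2-a->s1 s2-b->s3 s3-a->s4 s3-b->s3 s4-a->s1 s4-b->s5 s5-a->s1 s5-b->s5

Build one automaton per condition and run them in lockstep. The first has 5 states tracking whether and how much of `bbab` has been seen; the second has 3 states tracking the count of `a`s, saturating at 2. A product state is a pair (one from each), accepting exactly when both do. Minimizing collapses redundant product states.
With 6 states:
        a   b  
>  s0   s1  s2 
   s1   s1  s1 
   s2   s1  s3 
   s3   s4  s3 
   s4   s1  s5 
 * s5   s1  s5 
(> = start, * = accepting)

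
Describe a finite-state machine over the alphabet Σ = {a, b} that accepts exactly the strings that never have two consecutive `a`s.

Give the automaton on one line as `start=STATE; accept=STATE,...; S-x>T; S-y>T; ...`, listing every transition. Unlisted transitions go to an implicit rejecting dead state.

This is the complement of 'contains `aa`'. Use the same substring-matching states — q0 through q2 holding how much of `aa` has just been matched — but flip the accepting set: everything except the trap q2 accepts.
        a   b  
>* q0   q1  q0 
 * q1   q2  q0 
   q2   q2  q2 
(> = start, * = accepting)

start=q0; accept=q0,q1; q0-a>q1; q0-b>q0; q1-a>q2; q1-b>q0; q2-a>q2; q2-b>q2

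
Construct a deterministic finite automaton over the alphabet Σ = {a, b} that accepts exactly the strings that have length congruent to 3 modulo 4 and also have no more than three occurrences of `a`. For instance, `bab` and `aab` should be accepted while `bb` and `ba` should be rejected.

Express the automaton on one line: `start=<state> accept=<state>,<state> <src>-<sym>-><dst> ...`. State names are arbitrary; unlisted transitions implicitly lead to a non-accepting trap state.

start=s0 accept=s6,s7,s8,s9 s0-a->s1 s0-b->s2 s1-a->s3 s1-b->s4 s2-a->s4 s2-b->s5 s3-a->s6 s3-b->s7 s4-a->s7 s4-b->s8 s5-a->s8 s5-b->s9 s6-a->s10 s6-b->s11 s7-a->s11 s7-b->s12 s8-a->s12 s8-b->s13 s9-a->s13 s9-b->s0 s10-a->s10 s10-b->s10 s11-a->s10 s11-b->s14 s12-a->s14 s12-b->s15 s13-a->s15 s13-b->s1 s14-a->s10 s14-b->s16 s15-a->s16 s15-b->s3 s16-a->s10 s16-b->s6

Handle the two conditions separately and then intersect. One (4 states) tracks the input length modulo 4; the other (5 states) tracks the count of `a`s, saturating at 4. Each combined state is a pair, one component from each; accept when both components accept. After merging equivalent states the machine shrinks.
A 17-state machine:
          a    b  
>  s0     s1   s2 
   s1     s3   s4 
   s2     s4   s5 
   s3     s6   s7 
   s4     s7   s8 
   s5     s8   s9 
 * s6    s10  s11 
 * s7    s11  s12 
 * s8    s12  s13 
 * s9    s13   s0 
   s10   s10  s10 
   s11   s10  s14 
   s12   s14  s15 
   s13   s15   s1 
   s14   s10  s16 
   s15   s16   s3 
   s16   s10   s6 
(> = start, * = accepting)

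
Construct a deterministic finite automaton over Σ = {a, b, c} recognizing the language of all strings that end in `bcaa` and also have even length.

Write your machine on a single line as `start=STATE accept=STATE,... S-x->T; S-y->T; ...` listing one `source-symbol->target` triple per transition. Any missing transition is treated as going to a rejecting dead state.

Run two small machines in parallel and take their product. One (5 states) tracks how much of the suffix `bcaa` has currently been matched; the other (2 states) tracks the input length modulo 2. Each combined state is a pair, one component from each; accept when both components accept.
        a   b   c  
>  s0   s1  s2  s1 
   s1   s0  s3  s0 
   s2   s0  s3  s4 
   s3   s1  s2  s5 
   s4   s6  s2  s1 
   s5   s7  s3  s0 
   s6   s8  s3  s0 
   s7   s9  s2  s1 
 * s8   s1  s2  s1 
   s9   s0  s3  s0 
(> = start, * = accepting)

start=s0; accept=s8; s0-a->s1; s0-b->s2; s0-c->s1; s1-a->s0; s1-b->s3; s1-c->s0; s2-a->s0; s2-b->s3; s2-c->s4; s3-a->s1; s3-b->s2; s3-c->s5; s4-a->s6; s4-b->s2; s4-c->s1; s5-a->s7; s5-b->s3; s5-c->s0; s6-a->s8; s6-b->s3; s6-c->s0; s7-a->s9; s7-b->s2; s7-c->s1; s8-a->s1; s8-b->s2; s8-c->s1; s9-a->s0; s9-b->s3; s9-c->s0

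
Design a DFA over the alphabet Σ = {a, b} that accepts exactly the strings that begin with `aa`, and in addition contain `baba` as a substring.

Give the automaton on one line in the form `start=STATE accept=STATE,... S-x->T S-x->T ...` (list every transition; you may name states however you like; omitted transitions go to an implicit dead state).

start=q0 accept=q7 q0-a->q1 q0-b->q2 q1-a->q3 q1-b->q2 q2-a->q2 q2-b->q2 q3-a->q3 q3-b->q4 q4-a->q5 q4-b->q4 q5-a->q3 q5-b->q6 q6-a->q7 q6-b->q4 q7-a->q7 q7-b->q7

Handle the two conditions separately and then intersect. The first has 4 states tracking whether the input so far still matches the prefix `aa`; the second has 5 states tracking whether and how much of `baba` has been seen. A product state is a pair (one from each), accepting exactly when both do. Equivalent product states are then merged.
        a   b  
>  q0   q1  q2 
   q1   q3  q2 
   q2   q2  q2 
   q3   q3  q4 
   q4   q5  q4 
   q5   q3  q6 
   q6   q7  q4 
 * q7   q7  q7 
(> = start, * = accepting)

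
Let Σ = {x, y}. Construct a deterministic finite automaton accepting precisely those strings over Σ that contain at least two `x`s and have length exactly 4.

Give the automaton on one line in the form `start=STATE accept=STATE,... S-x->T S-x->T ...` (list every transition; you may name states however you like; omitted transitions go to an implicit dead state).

Build one automaton per condition and run them in lockstep. The first has 4 states tracking the count of `x`s, saturating at 3; the second has 6 states tracking the input length, saturating at 5. A product state is a pair (one from each), accepting exactly when both do.
          x    y  
>  q0     q1   q2 
   q1     q3   q4 
   q2     q4   q5 
   q3     q6   q7 
   q4     q7   q8 
   q5     q8   q9 
   q6    q10  q10 
   q7    q10  q11 
   q8    q11  q12 
   q9    q12  q13 
 * q10   q14  q14 
 * q11   q14  q15 
   q12   q15  q16 
   q13   q16  q17 
   q14   q14  q14 
   q15   q14  q15 
   q16   q15  q16 
   q17   q16  q17 
(> = start, * = accepting)

start=q0 accept=q10,q11 q0-x->q1 q0-y->q2 q1-x->q3 q1-y->q4 q2-x->q4 q2-y->q5 q3-x->q6 q3-y->q7 q4-x->q7 q4-y->q8 q5-x->q8 q5-y->q9 q6-x->q10 q6-y->q10 q7-x->q10 q7-y->q11 q8-x->q11 q8-y->q12 q9-x->q12 q9-y->q13 q10-x->q14 q10-y->q14 q11-x->q14 q11-y->q15 q12-x->q15 q12-y->q16 q13-x->q16 q13-y->q17 q14-x->q14 q14-y->q14 q15-x->q14 q15-y->q15 q16-x->q15 q16-y->q16 q17-x->q16 q17-y->q17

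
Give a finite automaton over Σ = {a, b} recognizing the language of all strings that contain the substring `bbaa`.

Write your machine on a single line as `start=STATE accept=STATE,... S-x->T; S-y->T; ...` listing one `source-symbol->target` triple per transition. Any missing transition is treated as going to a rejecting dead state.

start=q0; accept=q4; q0-a->q0; q0-b->q1; q1-a->q0; q1-b->q2; q2-a->q3; q2-b->q2; q3-a->q4; q3-b->q1; q4-a->q4; q4-b->q4

States q0..q3 record the length of the longest prefix of `bbaa` that matches the current input suffix. Reaching q4 means `bbaa` has been seen, and we stay there forever. Accept from q4.
5 states suffice.
        a   b  
>  q0   q0  q1 
   q1   q0  q2 
   q2   q3  q2 
   q3   q4  q1 
 * q4   q4  q4 
(> = start, * = accepting)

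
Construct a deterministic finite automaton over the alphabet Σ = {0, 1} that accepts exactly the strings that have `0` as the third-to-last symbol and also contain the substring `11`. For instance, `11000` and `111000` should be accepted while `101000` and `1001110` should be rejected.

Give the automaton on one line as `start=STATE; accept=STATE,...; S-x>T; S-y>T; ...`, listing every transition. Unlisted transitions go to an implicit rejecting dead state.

Build one automaton per condition and run them in lockstep. The first has 15 states tracking the last 3 symbols read; the second has 3 states tracking whether and how much of `11` has been seen. A product state is a pair (one from each), accepting exactly when both do. After merging equivalent states the machine shrinks.
With 12 states:
          0    1  
>  s0     s1   s2 
   s1     s1   s3 
   s2     s1   s4 
   s3     s1   s5 
   s4     s6   s4 
 * s5     s6   s4 
   s6     s7   s8 
   s7     s9  s10 
   s8    s11   s5 
 * s9     s9  s10 
 * s10   s11   s5 
 * s11    s7   s8 
(> = start, * = accepting)

start=s0; accept=s5,s9,s10,s11; s0-0>s1; s0-1>s2; s1-0>s1; s1-1>s3; s2-0>s1; s2-1>s4; s3-0>s1; s3-1>s5; s4-0>s6; s4-1>s4; s5-0>s6; s5-1>s4; s6-0>s7; s6-1>s8; s7-0>s9; s7-1>s10; s8-0>s11; s8-1>s5; s9-0>s9; s9-1>s10; s10-0>s11; s10-1>s5; s11-0>s7; s11-1>s8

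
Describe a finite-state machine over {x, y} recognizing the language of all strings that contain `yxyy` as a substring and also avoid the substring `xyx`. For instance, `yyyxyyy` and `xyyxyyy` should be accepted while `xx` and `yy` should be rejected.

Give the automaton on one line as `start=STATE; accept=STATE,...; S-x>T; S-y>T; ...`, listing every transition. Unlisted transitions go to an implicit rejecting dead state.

start=s0; accept=s9,s12,s13; s0-x>s1; s0-y>s2; s1-x>s1; s1-y>s3; s2-x>s4; s2-y>s2; s3-x>s5; s3-y>s2; s4-x>s1; s4-y>s6; s5-x>s7; s5-y>s8; s6-x>s5; s6-y>s9; s7-x>s7; s7-y>s10; s8-x>s5; s8-y>s11; s9-x>s12; s9-y>s9; s10-x>s5; s10-y>s10; s11-x>s11; s11-y>s11; s12-x>s12; s12-y>s13; s13-x>s11; s13-y>s9

Run two small machines in parallel and take their product. One (5 states) tracks whether and how much of `yxyy` has been seen; the other (4 states) tracks partial matches of the forbidden pattern `xyx`. Each combined state is a pair, one component from each; accept when both components accept.
With 14 states:
          x    y  
>  s0     s1   s2 
   s1     s1   s3 
   s2     s4   s2 
   s3     s5   s2 
   s4     s1   s6 
   s5     s7   s8 
   s6     s5   s9 
   s7     s7  s10 
   s8     s5  s11 
 * s9    s12   s9 
   s10    s5  s10 
   s11   s11  s11 
 * s12   s12  s13 
 * s13   s11   s9 
(> = start, * = accepting)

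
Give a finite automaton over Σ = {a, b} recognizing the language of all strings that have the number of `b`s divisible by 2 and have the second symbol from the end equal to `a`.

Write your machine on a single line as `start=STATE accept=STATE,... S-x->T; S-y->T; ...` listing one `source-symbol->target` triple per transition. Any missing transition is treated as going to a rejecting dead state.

start=q0; accept=q3,q8; q0-a->q1; q0-b->q2; q1-a->q3; q1-b->q4; q2-a->q5; q2-b->q6; q3-a->q3; q3-b->q4; q4-a->q5; q4-b->q6; q5-a->q7; q5-b->q8; q6-a->q9; q6-b->q10; q7-a->q7; q7-b->q8; q8-a->q9; q8-b->q10; q9-a->q3; q9-b->q4; q10-a->q5; q10-b->q6

Run two small machines in parallel and take their product. The first has 2 states tracking the count of `b`s modulo 2; the second has 7 states tracking the last 2 symbols read. A product state is a pair (one from each), accepting exactly when both do.
An 11-state machine:
          a    b  
>  q0     q1   q2 
   q1     q3   q4 
   q2     q5   q6 
 * q3     q3   q4 
   q4     q5   q6 
   q5     q7   q8 
   q6     q9  q10 
   q7     q7   q8 
 * q8     q9  q10 
   q9     q3   q4 
   q10    q5   q6 
(> = start, * = accepting)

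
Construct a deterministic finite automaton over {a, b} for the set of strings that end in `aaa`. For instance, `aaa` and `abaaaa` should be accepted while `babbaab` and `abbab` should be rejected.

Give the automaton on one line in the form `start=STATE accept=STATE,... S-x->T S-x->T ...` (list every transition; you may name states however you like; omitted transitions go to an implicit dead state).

Remember how much of `aaa` the current input suffix matches. State q0 means no match yet; q1 means the last symbol is `a`; q2 means the last 2 symbols are `aa`; q3 means the last 3 symbols are `aaa`. Only q3 accepts. On a mismatch, fall back to the longest proper suffix that is still a prefix of `aaa`.
        a   b  
>  q0   q1  q0 
   q1   q2  q0 
   q2   q3  q0 
 * q3   q3  q0 
(> = start, * = accepting)

start=q0 accept=q3 q0-a->q1 q0-b->q0 q1-a->q2 q1-b->q0 q2-a->q3 q2-b->q0 q3-a->q3 q3-b->q0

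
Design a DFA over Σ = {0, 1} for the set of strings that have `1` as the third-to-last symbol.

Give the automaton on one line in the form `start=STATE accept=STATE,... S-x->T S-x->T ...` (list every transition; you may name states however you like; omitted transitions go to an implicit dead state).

Because acceptance depends on a position counted from the end, the machine has to buffer the most recent 3 symbols. Make each state the string of the last up-to-3 symbols read; on input `x` shift the window left and append `x`. Accept when the buffered window has length 3 and begins with `1`.
15 states suffice.
          0    1  
>  s0     s1   s2 
   s1     s3   s4 
   s2     s5   s6 
   s3     s7   s8 
   s4     s9  s10 
   s5    s11  s12 
   s6    s13  s14 
   s7     s7   s8 
   s8     s9  s10 
   s9    s11  s12 
   s10   s13  s14 
 * s11    s7   s8 
 * s12    s9  s10 
 * s13   s11  s12 
 * s14   s13  s14 
(> = start, * = accepting)

start=s0 accept=s11,s12,s13,s14 s0-0->s1 s0-1->s2 s1-0->s3 s1-1->s4 s2-0->s5 s2-1->s6 s3-0->s7 s3-1->s8 s4-0->s9 s4-1->s10 s5-0->s11 s5-1->s12 s6-0->s13 s6-1->s14 s7-0->s7 s7-1->s8 s8-0->s9 s8-1->s10 s9-0->s11 s9-1->s12 s10-0->s13 s10-1->s14 s11-0->s7 s11-1->s8 s12-0->s9 s12-1->s10 s13-0->s11 s13-1->s12 s14-0->s13 s14-1->s14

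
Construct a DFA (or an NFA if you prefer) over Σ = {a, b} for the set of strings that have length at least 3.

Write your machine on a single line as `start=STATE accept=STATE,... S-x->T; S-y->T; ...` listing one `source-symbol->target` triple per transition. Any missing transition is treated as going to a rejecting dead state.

start=s0; accept=s3,s4; s0-a->s1; s0-b->s1; s1-a->s2; s1-b->s2; s2-a->s3; s2-b->s3; s3-a->s4; s3-b->s4; s4-a->s4; s4-b->s4

Count input length up to 4: every symbol moves from s0 toward s4, which means 'more than 3' and absorbs. Accept from {s3, s4}.
        a   b  
>  s0   s1  s1 
   s1   s2  s2 
   s2   s3  s3 
 * s3   s4  s4 
 * s4   s4  s4 
(> = start, * = accepting)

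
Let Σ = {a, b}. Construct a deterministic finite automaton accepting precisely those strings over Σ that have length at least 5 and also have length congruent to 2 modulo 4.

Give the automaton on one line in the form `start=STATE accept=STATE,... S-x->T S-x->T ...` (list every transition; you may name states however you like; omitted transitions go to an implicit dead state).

Run two small machines in parallel and take their product. One (7 states) tracks the input length, saturating at 6; the other (4 states) tracks the input length modulo 4. Each combined state is a pair, one component from each; accept when both components accept. After merging equivalent states the machine shrinks.
A 7-state machine:
        a   b  
>  S0   S1  S1 
   S1   S2  S2 
   S2   S3  S3 
   S3   S4  S4 
   S4   S5  S5 
   S5   S6  S6 
 * S6   S3  S3 
(> = start, * = accepting)

start=S0 accept=S6 S0-a->S1 S0-b->S1 S1-a->S2 S1-b->S2 S2-a->S3 S2-b->S3 S3-a->S4 S3-b->S4 S4-a->S5 S4-b->S5 S5-a->S6 S5-b->S6 S6-a->S3 S6-b->S3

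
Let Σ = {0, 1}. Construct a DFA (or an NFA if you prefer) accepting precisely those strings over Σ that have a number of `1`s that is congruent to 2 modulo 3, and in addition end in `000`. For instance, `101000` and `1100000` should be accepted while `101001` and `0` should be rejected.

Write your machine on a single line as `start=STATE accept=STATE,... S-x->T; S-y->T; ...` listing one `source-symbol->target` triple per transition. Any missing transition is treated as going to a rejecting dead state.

start=q0; accept=q5; q0-0->q0; q0-1->q1; q1-0->q1; q1-1->q2; q2-0->q3; q2-1->q0; q3-0->q4; q3-1->q0; q4-0->q5; q4-1->q0; q5-0->q5; q5-1->q0

Handle the two conditions separately and then intersect. The first has 3 states tracking the count of `1`s modulo 3; the second has 4 states tracking how much of the suffix `000` has currently been matched. A product state is a pair (one from each), accepting exactly when both do. After merging equivalent states the machine shrinks.
A 6-state machine:
        0   1  
>  q0   q0  q1 
   q1   q1  q2 
   q2   q3  q0 
   q3   q4  q0 
   q4   q5  q0 
 * q5   q5  q0 
(> = start, * = accepting)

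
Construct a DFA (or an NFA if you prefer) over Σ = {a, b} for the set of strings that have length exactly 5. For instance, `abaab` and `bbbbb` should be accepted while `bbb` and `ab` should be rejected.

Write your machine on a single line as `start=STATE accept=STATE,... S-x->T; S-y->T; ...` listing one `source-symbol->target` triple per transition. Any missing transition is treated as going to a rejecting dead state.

start=S0; accept=S5; S0-a->S1; S0-b->S1; S1-a->S2; S1-b->S2; S2-a->S3; S2-b->S3; S3-a->S4; S3-b->S4; S4-a->S5; S4-b->S5; S5-a->S6; S5-b->S6; S6-a->S6; S6-b->S6

We only need to distinguish lengths 0, 1, …, 5, and '>5'. Chain S0 → S1 → S2 → S3 → S4 → S5 → S6 on every symbol, with S6 looping. Accepting states: {S5}.
A 7-state machine:
        a   b  
>  S0   S1  S1 
   S1   S2  S2 
   S2   S3  S3 
   S3   S4  S4 
   S4   S5  S5 
 * S5   S6  S6 
   S6   S6  S6 
(> = start, * = accepting)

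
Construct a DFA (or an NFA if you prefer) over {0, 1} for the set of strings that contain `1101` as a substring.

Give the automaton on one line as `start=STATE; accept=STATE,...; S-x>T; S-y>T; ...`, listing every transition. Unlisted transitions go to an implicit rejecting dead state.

start=S0; accept=S4; S0-0>S0; S0-1>S1; S1-0>S0; S1-1>S2; S2-0>S3; S2-1>S2; S3-0>S0; S3-1>S4; S4-0>S4; S4-1>S4

Track how much of `1101` has been matched so far: state S0 is no progress, S4 is the absorbing accept state reached once `1101` has occurred. Intermediate states record partial matches; on a mismatch, fall back to the longest reusable overlap.
With 5 states:
        0   1  
>  S0   S0  S1 
   S1   S0  S2 
   S2   S3  S2 
   S3   S0  S4 
 * S4   S4  S4 
(> = start, * = accepting)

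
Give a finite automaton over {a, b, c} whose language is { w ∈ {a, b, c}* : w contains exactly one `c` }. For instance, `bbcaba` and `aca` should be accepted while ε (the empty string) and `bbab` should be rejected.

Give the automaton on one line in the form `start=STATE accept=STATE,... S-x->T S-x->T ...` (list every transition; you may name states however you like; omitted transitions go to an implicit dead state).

Count `c`s, saturating at 2: state s0 means no `c` yet, s1 means one `c` seen, s2 means more than one. Each `c` increments (capped at s2); other symbols loop. Accept from {s1}.
3 states suffice.
        a   b   c  
>  s0   s0  s0  s1 
 * s1   s1  s1  s2 
   s2   s2  s2  s2 
(> = start, * = accepting)

start=s0 accept=s1 s0-a->s0 s0-b->s0 s0-c->s1 s1-a->s1 s1-b->s1 s1-c->s2 s2-a->s2 s2-b->s2 s2-c->s2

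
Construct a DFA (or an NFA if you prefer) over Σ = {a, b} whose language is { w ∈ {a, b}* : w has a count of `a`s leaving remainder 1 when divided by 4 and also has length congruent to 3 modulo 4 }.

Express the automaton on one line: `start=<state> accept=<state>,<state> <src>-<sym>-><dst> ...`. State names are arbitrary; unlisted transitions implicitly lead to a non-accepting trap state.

start=S0 accept=S8 S0-a->S1 S0-b->S2 S1-a->S3 S1-b->S4 S2-a->S4 S2-b->S5 S3-a->S6 S3-b->S7 S4-a->S7 S4-b->S8 S5-a->S8 S5-b->S9 S6-a->S0 S6-b->S10 S7-a->S10 S7-b->S11 S8-a->S11 S8-b->S12 S9-a->S12 S9-b->S0 S10-a->S2 S10-b->S13 S11-a->S13 S11-b->S14 S12-a->S14 S12-b->S1 S13-a->S5 S13-b->S15 S14-a->S15 S14-b->S3 S15-a->S9 S15-b->S6

Build one automaton per condition and run them in lockstep. The first has 4 states tracking the count of `a`s modulo 4; the second has 4 states tracking the input length modulo 4. A product state is a pair (one from each), accepting exactly when both do.
A 16-state machine:
          a    b  
>  S0     S1   S2 
   S1     S3   S4 
   S2     S4   S5 
   S3     S6   S7 
   S4     S7   S8 
   S5     S8   S9 
   S6     S0  S10 
   S7    S10  S11 
 * S8    S11  S12 
   S9    S12   S0 
   S10    S2  S13 
   S11   S13  S14 
   S12   S14   S1 
   S13    S5  S15 
   S14   S15   S3 
   S15    S9   S6 
(> = start, * = accepting)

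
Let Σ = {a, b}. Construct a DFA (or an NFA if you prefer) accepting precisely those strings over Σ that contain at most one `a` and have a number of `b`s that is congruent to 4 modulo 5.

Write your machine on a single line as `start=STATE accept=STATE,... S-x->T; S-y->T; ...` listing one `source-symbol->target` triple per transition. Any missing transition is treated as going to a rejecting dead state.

Build one automaton per condition and run them in lockstep. One (3 states) tracks the count of `a`s, saturating at 2; the other (5 states) tracks the count of `b`s modulo 5. Each combined state is a pair, one component from each; accept when both components accept. Equivalent product states are then merged.
11 states suffice.
          a    b  
>  q0     q1   q2 
   q1     q3   q4 
   q2     q4   q5 
   q3     q3   q3 
   q4     q3   q6 
   q5     q6   q7 
   q6     q3   q8 
   q7     q8   q9 
   q8     q3  q10 
 * q9    q10   q0 
 * q10    q3   q1 
(> = start, * = accepting)

start=q0; accept=q9,q10; q0-a->q1; q0-b->q2; q1-a->q3; q1-b->q4; q2-a->q4; q2-b->q5; q3-a->q3; q3-b->q3; q4-a->q3; q4-b->q6; q5-a->q6; q5-b->q7; q6-a->q3; q6-b->q8; q7-a->q8; q7-b->q9; q8-a->q3; q8-b->q10; q9-a->q10; q9-b->q0; q10-a->q3; q10-b->q1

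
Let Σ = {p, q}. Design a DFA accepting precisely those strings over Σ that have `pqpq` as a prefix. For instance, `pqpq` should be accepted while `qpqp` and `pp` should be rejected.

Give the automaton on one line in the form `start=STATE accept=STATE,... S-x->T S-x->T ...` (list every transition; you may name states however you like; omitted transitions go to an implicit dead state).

Walk along `pqpq` while the input agrees: from A take `p` to B, and so on. Any deviation drops to the rejecting sink F. Once E is reached the prefix is confirmed and every continuation is accepted.
A 6-state machine:
       p  q 
>  A   B  F 
   B   F  C 
   C   D  F 
   D   F  E 
 * E   E  E 
   F   F  F 
(> = start, * = accepting)

start=A accept=E A-p->B A-q->F B-p->F B-q->C C-p->D C-q->F D-p->F D-q->E E-p->E E-q->E F-p->F F-q->F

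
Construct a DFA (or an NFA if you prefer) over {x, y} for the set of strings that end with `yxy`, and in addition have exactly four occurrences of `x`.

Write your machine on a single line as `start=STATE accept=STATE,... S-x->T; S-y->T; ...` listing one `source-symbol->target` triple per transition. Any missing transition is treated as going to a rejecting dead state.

Handle the two conditions separately and then intersect. One (4 states) tracks how much of the suffix `yxy` has currently been matched; the other (6 states) tracks the count of `x`s, saturating at 5. Each combined state is a pair, one component from each; accept when both components accept. Minimizing collapses redundant product states.
8 states suffice.
        x   y  
>  s0   s1  s0 
   s1   s2  s1 
   s2   s3  s2 
   s3   s4  s5 
   s4   s4  s4 
   s5   s6  s5 
   s6   s4  s7 
 * s7   s4  s4 
(> = start, * = accepting)

start=s0; accept=s7; s0-x->s1; s0-y->s0; s1-x->s2; s1-y->s1; s2-x->s3; s2-y->s2; s3-x->s4; s3-y->s5; s4-x->s4; s4-y->s4; s5-x->s6; s5-y->s5; s6-x->s4; s6-y->s7; s7-x->s4; s7-y->s4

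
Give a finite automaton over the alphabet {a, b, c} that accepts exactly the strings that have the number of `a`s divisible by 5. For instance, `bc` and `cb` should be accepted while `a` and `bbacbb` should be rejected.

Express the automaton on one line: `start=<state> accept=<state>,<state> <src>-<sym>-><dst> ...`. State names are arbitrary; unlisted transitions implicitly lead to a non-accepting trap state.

The only thing that matters is how many `a`s have appeared, reduced mod 5. Use one state per residue: q0 for 0, …, q4 for 4. Reading `a` moves to the next residue; anything else stays put. q0 is accepting.
        a   b   c  
>* q0   q1  q0  q0 
   q1   q2  q1  q1 
   q2   q3  q2  q2 
   q3   q4  q3  q3 
   q4   q0  q4  q4 
(> = start, * = accepting)

start=q0 accept=q0 q0-a->q1 q0-b->q0 q0-c->q0 q1-a->q2 q1-b->q1 q1-c->q1 q2-a->q3 q2-b->q2 q2-c->q2 q3-a->q4 q3-b->q3 q3-c->q3 q4-a->q0 q4-b->q4 q4-c->q4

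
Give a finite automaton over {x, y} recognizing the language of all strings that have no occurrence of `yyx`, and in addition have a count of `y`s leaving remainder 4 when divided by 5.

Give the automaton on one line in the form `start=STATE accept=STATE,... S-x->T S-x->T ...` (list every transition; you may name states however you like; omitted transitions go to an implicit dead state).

Run two small machines in parallel and take their product. The first has 4 states tracking partial matches of the forbidden pattern `yyx`; the second has 5 states tracking the count of `y`s modulo 5. A product state is a pair (one from each), accepting exactly when both do.
A 20-state machine:
          x    y  
>  q0     q0   q1 
   q1     q2   q3 
   q2     q2   q4 
   q3     q5   q6 
   q4     q7   q6 
   q5     q5   q8 
   q6     q8   q9 
   q7     q7  q10 
   q8     q8  q11 
 * q9    q11  q12 
   q10   q13   q9 
   q11   q11  q14 
   q12   q14  q15 
   q13   q13  q16 
   q14   q14  q17 
   q15   q17   q3 
 * q16   q18  q12 
   q17   q17   q5 
 * q18   q18  q19 
   q19    q0  q15 
(> = start, * = accepting)

start=q0 accept=q9,q16,q18 q0-x->q0 q0-y->q1 q1-x->q2 q1-y->q3 q2-x->q2 q2-y->q4 q3-x->q5 q3-y->q6 q4-x->q7 q4-y->q6 q5-x->q5 q5-y->q8 q6-x->q8 q6-y->q9 q7-x->q7 q7-y->q10 q8-x->q8 q8-y->q11 q9-x->q11 q9-y->q12 q10-x->q13 q10-y->q9 q11-x->q11 q11-y->q14 q12-x->q14 q12-y->q15 q13-x->q13 q13-y->q16 q14-x->q14 q14-y->q17 q15-x->q17 q15-y->q3 q16-x->q18 q16-y->q12 q17-x->q17 q17-y->q5 q18-x->q18 q18-y->q19 q19-x->q0 q19-y->q15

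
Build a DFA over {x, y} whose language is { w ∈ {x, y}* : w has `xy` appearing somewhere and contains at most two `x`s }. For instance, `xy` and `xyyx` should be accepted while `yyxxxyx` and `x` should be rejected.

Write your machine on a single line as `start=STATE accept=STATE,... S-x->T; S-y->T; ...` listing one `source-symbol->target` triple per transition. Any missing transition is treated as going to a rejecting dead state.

start=A; accept=D,F; A-x->B; A-y->A; B-x->C; B-y->D; C-x->E; C-y->F; D-x->F; D-y->D; E-x->E; E-y->E; F-x->E; F-y->F

Build one automaton per condition and run them in lockstep. One (3 states) tracks whether and how much of `xy` has been seen; the other (4 states) tracks the count of `x`s, saturating at 3. Each combined state is a pair, one component from each; accept when both components accept. Minimizing collapses redundant product states.
       x  y 
>  A   B  A 
   B   C  D 
   C   E  F 
 * D   F  D 
   E   E  E 
 * F   E  F 
(> = start, * = accepting)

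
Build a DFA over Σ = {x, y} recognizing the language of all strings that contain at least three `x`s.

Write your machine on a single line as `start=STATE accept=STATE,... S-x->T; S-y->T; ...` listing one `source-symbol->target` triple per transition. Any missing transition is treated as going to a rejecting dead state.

Only the number of `x`s matters, and only up to 4. Make a chain A → B → C → D → E advanced by each `x` (with E absorbing); every other symbol self-loops. The accepting set is {D, E}.
5 states suffice.
       x  y 
>  A   B  A 
   B   C  B 
   C   D  C 
 * D   E  D 
 * E   E  E 
(> = start, * = accepting)

start=A; accept=D,E; A-x->B; A-y->A; B-x->C; B-y->B; C-x->D; C-y->C; D-x->E; D-y->D; E-x->E; E-y->E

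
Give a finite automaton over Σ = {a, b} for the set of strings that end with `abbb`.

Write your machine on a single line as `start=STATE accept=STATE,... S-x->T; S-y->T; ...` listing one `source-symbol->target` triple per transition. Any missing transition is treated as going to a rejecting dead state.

Let each state record the length of the longest suffix of the input read so far that is also a prefix of `abbb`. S1 means the last symbol is `a`; S2 means the last 2 symbols are `ab`; S3 means the last 3 symbols are `abb`; S4 means the last 4 symbols are `abbb`. Accept only at S4, where the string currently ends in `abbb`.
        a   b  
>  S0   S1  S0 
   S1   S1  S2 
   S2   S1  S3 
   S3   S1  S4 
 * S4   S1  S0 
(> = start, * = accepting)

start=S0; accept=S4; S0-a->S1; S0-b->S0; S1-a->S1; S1-b->S2; S2-a->S1; S2-b->S3; S3-a->S1; S3-b->S4; S4-a->S1; S4-b->S0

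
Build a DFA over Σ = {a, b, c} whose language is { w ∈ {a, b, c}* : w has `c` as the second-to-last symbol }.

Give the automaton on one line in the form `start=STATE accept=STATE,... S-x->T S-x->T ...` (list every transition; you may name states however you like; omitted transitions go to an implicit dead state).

start=q0 accept=q10,q11,q12 q0-a->q1 q0-b->q2 q0-c->q3 q1-a->q4 q1-b->q5 q1-c->q6 q2-a->q7 q2-b->q8 q2-c->q9 q3-a->q10 q3-b->q11 q3-c->q12 q4-a->q4 q4-b->q5 q4-c->q6 q5-a->q7 q5-b->q8 q5-c->q9 q6-a->q10 q6-b->q11 q6-c->q12 q7-a->q4 q7-b->q5 q7-c->q6 q8-a->q7 q8-b->q8 q8-c->q9 q9-a->q10 q9-b->q11 q9-c->q12 q10-a->q4 q10-b->q5 q10-c->q6 q11-a->q7 q11-b->q8 q11-c->q9 q12-a->q10 q12-b->q11 q12-c->q12

Because acceptance depends on a position counted from the end, the machine has to buffer the most recent 2 symbols. Make each state the string of the last up-to-2 symbols read; on input `x` shift the window left and append `x`. Accept when the buffered window has length 2 and begins with `c`.
A 13-state machine:
          a    b    c  
>  q0     q1   q2   q3 
   q1     q4   q5   q6 
   q2     q7   q8   q9 
   q3    q10  q11  q12 
   q4     q4   q5   q6 
   q5     q7   q8   q9 
   q6    q10  q11  q12 
   q7     q4   q5   q6 
   q8     q7   q8   q9 
   q9    q10  q11  q12 
 * q10    q4   q5   q6 
 * q11    q7   q8   q9 
 * q12   q10  q11  q12 
(> = start, * = accepting)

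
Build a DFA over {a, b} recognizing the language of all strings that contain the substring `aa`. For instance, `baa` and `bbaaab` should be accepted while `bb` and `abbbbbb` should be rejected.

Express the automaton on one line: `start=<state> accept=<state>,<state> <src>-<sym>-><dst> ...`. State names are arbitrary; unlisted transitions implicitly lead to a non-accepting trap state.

Track how much of `aa` has been matched so far: state q0 is no progress, q2 is the absorbing accept state reached once `aa` has occurred. Intermediate states record partial matches; on a mismatch, fall back to the longest reusable overlap.
        a   b  
>  q0   q1  q0 
   q1   q2  q0 
 * q2   q2  q2 
(> = start, * = accepting)

start=q0 accept=q2 q0-a->q1 q0-b->q0 q1-a->q2 q1-b->q0 q2-a->q2 q2-b->q2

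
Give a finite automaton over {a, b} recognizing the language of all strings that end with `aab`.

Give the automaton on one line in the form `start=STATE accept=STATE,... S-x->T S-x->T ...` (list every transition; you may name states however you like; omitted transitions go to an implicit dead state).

start=q0 accept=q3 q0-a->q1 q0-b->q0 q1-a->q2 q1-b->q0 q2-a->q2 q2-b->q3 q3-a->q1 q3-b->q0

Remember how much of `aab` the current input suffix matches. State q0 means no match yet; q1 means the last symbol is `a`; q2 means the last 2 symbols are `aa`; q3 means the last 3 symbols are `aab`. Only q3 accepts. On a mismatch, fall back to the longest proper suffix that is still a prefix of `aab`.
With 4 states:
        a   b  
>  q0   q1  q0 
   q1   q2  q0 
   q2   q2  q3 
 * q3   q1  q0 
(> = start, * = accepting)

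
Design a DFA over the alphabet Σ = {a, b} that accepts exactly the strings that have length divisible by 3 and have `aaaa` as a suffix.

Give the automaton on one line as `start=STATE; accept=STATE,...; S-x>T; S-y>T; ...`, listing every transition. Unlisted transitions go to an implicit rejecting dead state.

Run two small machines in parallel and take their product. The first has 3 states tracking the input length modulo 3; the second has 5 states tracking how much of the suffix `aaaa` has currently been matched. A product state is a pair (one from each), accepting exactly when both do.
With 15 states:
          a    b  
>  q0     q1   q2 
   q1     q3   q4 
   q2     q5   q4 
   q3     q6   q0 
   q4     q7   q0 
   q5     q8   q0 
   q6     q9   q2 
   q7    q10   q2 
   q8    q11   q2 
   q9    q12   q4 
   q10   q13   q4 
   q11   q12   q4 
   q12   q14   q0 
   q13   q14   q0 
 * q14    q9   q2 
(> = start, * = accepting)

start=q0; accept=q14; q0-a>q1; q0-b>q2; q1-a>q3; q1-b>q4; q2-a>q5; q2-b>q4; q3-a>q6; q3-b>q0; q4-a>q7; q4-b>q0; q5-a>q8; q5-b>q0; q6-a>q9; q6-b>q2; q7-a>q10; q7-b>q2; q8-a>q11; q8-b>q2; q9-a>q12; q9-b>q4; q10-a>q13; q10-b>q4; q11-a>q12; q11-b>q4; q12-a>q14; q12-b>q0; q13-a>q14; q13-b>q0; q14-a>q9; q14-b>q2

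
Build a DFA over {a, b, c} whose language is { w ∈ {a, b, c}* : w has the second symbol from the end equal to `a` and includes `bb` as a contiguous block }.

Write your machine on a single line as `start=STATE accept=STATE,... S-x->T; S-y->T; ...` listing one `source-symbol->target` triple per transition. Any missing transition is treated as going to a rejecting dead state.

Build one automaton per condition and run them in lockstep. One (13 states) tracks the last 2 symbols read; the other (3 states) tracks whether and how much of `bb` has been seen. Each combined state is a pair, one component from each; accept when both components accept. Minimizing collapses redundant product states.
6 states suffice.
        a   b   c  
>  q0   q0  q1  q0 
   q1   q0  q2  q0 
   q2   q3  q2  q2 
   q3   q4  q5  q5 
 * q4   q4  q5  q5 
 * q5   q3  q2  q2 
(> = start, * = accepting)

start=q0; accept=q4,q5; q0-a->q0; q0-b->q1; q0-c->q0; q1-a->q0; q1-b->q2; q1-c->q0; q2-a->q3; q2-b->q2; q2-c->q2; q3-a->q4; q3-b->q5; q3-c->q5; q4-a->q4; q4-b->q5; q4-c->q5; q5-a->q3; q5-b->q2; q5-c->q2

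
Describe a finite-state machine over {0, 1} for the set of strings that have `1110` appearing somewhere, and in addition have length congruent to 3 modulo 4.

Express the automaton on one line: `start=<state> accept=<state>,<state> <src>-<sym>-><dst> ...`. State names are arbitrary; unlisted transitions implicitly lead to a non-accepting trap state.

Handle the two conditions separately and then intersect. The first has 5 states tracking whether and how much of `1110` has been seen; the second has 4 states tracking the input length modulo 4. A product state is a pair (one from each), accepting exactly when both do.
       0  1 
>  A   B  C 
   B   D  E 
   C   D  F 
   D   G  H 
   E   G  I 
   F   G  J 
   G   A  K 
   H   A  L 
   I   A  M 
   J   N  M 
   K   B  O 
   L   B  P 
   M   Q  P 
   N   Q  Q 
   O   D  R 
   P   S  R 
   Q   S  S 
   R   T  J 
   S   T  T 
 * T   N  N 
(> = start, * = accepting)

start=A accept=T A-0->B A-1->C B-0->D B-1->E C-0->D C-1->F D-0->G D-1->H E-0->G E-1->I F-0->G F-1->J G-0->A G-1->K H-0->A H-1->L I-0->A I-1->M J-0->N J-1->M K-0->B K-1->O L-0->B L-1->P M-0->Q M-1->P N-0->Q N-1->Q O-0->D O-1->R P-0->S P-1->R Q-0->S Q-1->S R-0->T R-1->J S-0->T S-1->T T-0->N T-1->N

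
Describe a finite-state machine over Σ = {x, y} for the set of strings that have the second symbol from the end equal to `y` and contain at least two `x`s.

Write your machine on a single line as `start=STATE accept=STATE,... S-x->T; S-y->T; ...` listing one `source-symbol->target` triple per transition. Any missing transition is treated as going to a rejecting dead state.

Handle the two conditions separately and then intersect. One (7 states) tracks the last 2 symbols read; the other (4 states) tracks the count of `x`s, saturating at 3. Each combined state is a pair, one component from each; accept when both components accept. After merging equivalent states the machine shrinks.
7 states suffice.
       x  y 
>  A   B  A 
   B   C  D 
   C   C  E 
   D   F  D 
   E   F  G 
 * F   C  E 
 * G   F  G 
(> = start, * = accepting)

start=A; accept=F,G; A-x->B; A-y->A; B-x->C; B-y->D; C-x->C; C-y->E; D-x->F; D-y->D; E-x->F; E-y->G; F-x->C; F-y->E; G-x->F; G-y->G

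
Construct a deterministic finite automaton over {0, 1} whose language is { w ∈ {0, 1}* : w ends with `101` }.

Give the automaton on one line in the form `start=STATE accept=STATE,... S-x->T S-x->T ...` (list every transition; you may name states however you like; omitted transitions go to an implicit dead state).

start=q0 accept=q3 q0-0->q0 q0-1->q1 q1-0->q2 q1-1->q1 q2-0->q0 q2-1->q3 q3-0->q2 q3-1->q1

Let each state record the length of the longest suffix of the input read so far that is also a prefix of `101`. q1 means the last symbol is `1`; q2 means the last 2 symbols are `10`; q3 means the last 3 symbols are `101`. Accept only at q3, where the string currently ends in `101`.
A 4-state machine:
        0   1  
>  q0   q0  q1 
   q1   q2  q1 
   q2   q0  q3 
 * q3   q2  q1 
(> = start, * = accepting)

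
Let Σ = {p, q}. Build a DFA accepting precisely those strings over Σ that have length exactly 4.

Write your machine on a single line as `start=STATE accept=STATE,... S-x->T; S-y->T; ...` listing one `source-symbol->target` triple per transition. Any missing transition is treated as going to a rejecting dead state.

start=s0; accept=s4; s0-p->s1; s0-q->s1; s1-p->s2; s1-q->s2; s2-p->s3; s2-q->s3; s3-p->s4; s3-q->s4; s4-p->s5; s4-q->s5; s5-p->s5; s5-q->s5

We only need to distinguish lengths 0, 1, …, 4, and '>4'. Chain s0 → s1 → s2 → s3 → s4 → s5 on every symbol, with s5 looping. Accepting states: {s4}.
6 states suffice.
        p   q  
>  s0   s1  s1 
   s1   s2  s2 
   s2   s3  s3 
   s3   s4  s4 
 * s4   s5  s5 
   s5   s5  s5 
(> = start, * = accepting)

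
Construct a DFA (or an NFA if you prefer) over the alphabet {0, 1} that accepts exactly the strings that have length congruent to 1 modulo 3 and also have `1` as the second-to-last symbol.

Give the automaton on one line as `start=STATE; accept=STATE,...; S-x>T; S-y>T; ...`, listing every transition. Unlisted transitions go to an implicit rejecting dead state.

start=q0; accept=q4; q0-0>q1; q0-1>q1; q1-0>q2; q1-1>q2; q2-0>q0; q2-1>q3; q3-0>q4; q3-1>q4; q4-0>q2; q4-1>q2

Handle the two conditions separately and then intersect. One (3 states) tracks the input length modulo 3; the other (7 states) tracks the last 2 symbols read. Each combined state is a pair, one component from each; accept when both components accept. After merging equivalent states the machine shrinks.
With 5 states:
        0   1  
>  q0   q1  q1 
   q1   q2  q2 
   q2   q0  q3 
   q3   q4  q4 
 * q4   q2  q2 
(> = start, * = accepting)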